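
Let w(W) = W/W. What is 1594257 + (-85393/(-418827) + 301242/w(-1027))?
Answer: 793886245066/418827 ≈ 1.8955e+6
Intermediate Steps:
w(W) = 1
1594257 + (-85393/(-418827) + 301242/w(-1027)) = 1594257 + (-85393/(-418827) + 301242/1) = 1594257 + (-85393*(-1/418827) + 301242*1) = 1594257 + (85393/418827 + 301242) = 1594257 + 126168368527/418827 = 793886245066/418827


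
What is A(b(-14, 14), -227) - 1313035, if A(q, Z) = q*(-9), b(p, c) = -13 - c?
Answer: -1312792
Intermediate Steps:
A(q, Z) = -9*q
A(b(-14, 14), -227) - 1313035 = -9*(-13 - 1*14) - 1313035 = -9*(-13 - 14) - 1313035 = -9*(-27) - 1313035 = 243 - 1313035 = -1312792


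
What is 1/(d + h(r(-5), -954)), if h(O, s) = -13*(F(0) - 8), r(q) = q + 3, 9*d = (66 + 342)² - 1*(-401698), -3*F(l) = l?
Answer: 9/569098 ≈ 1.5814e-5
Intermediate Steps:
F(l) = -l/3
d = 568162/9 (d = ((66 + 342)² - 1*(-401698))/9 = (408² + 401698)/9 = (166464 + 401698)/9 = (⅑)*568162 = 568162/9 ≈ 63129.)
r(q) = 3 + q
h(O, s) = 104 (h(O, s) = -13*(-⅓*0 - 8) = -13*(0 - 8) = -13*(-8) = 104)
1/(d + h(r(-5), -954)) = 1/(568162/9 + 104) = 1/(569098/9) = 9/569098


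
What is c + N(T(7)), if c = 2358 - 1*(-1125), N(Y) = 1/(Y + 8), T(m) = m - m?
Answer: 27865/8 ≈ 3483.1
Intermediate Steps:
T(m) = 0
N(Y) = 1/(8 + Y)
c = 3483 (c = 2358 + 1125 = 3483)
c + N(T(7)) = 3483 + 1/(8 + 0) = 3483 + 1/8 = 3483 + ⅛ = 27865/8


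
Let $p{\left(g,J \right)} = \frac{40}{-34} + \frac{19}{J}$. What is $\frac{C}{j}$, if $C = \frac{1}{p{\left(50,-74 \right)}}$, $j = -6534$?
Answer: $\frac{629}{5890401} \approx 0.00010678$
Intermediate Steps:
$p{\left(g,J \right)} = - \frac{20}{17} + \frac{19}{J}$ ($p{\left(g,J \right)} = 40 \left(- \frac{1}{34}\right) + \frac{19}{J} = - \frac{20}{17} + \frac{19}{J}$)
$C = - \frac{1258}{1803}$ ($C = \frac{1}{- \frac{20}{17} + \frac{19}{-74}} = \frac{1}{- \frac{20}{17} + 19 \left(- \frac{1}{74}\right)} = \frac{1}{- \frac{20}{17} - \frac{19}{74}} = \frac{1}{- \frac{1803}{1258}} = - \frac{1258}{1803} \approx -0.69773$)
$\frac{C}{j} = - \frac{1258}{1803 \left(-6534\right)} = \left(- \frac{1258}{1803}\right) \left(- \frac{1}{6534}\right) = \frac{629}{5890401}$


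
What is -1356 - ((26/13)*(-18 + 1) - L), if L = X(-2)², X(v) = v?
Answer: -1318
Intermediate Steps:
L = 4 (L = (-2)² = 4)
-1356 - ((26/13)*(-18 + 1) - L) = -1356 - ((26/13)*(-18 + 1) - 1*4) = -1356 - ((26*(1/13))*(-17) - 4) = -1356 - (2*(-17) - 4) = -1356 - (-34 - 4) = -1356 - 1*(-38) = -1356 + 38 = -1318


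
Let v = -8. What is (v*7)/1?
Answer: -56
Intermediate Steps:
(v*7)/1 = -8*7/1 = -56*1 = -56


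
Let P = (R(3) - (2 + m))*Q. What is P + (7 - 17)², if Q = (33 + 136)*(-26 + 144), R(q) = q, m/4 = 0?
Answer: 20042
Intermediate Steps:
m = 0 (m = 4*0 = 0)
Q = 19942 (Q = 169*118 = 19942)
P = 19942 (P = (3 - (2 + 0))*19942 = (3 - 1*2)*19942 = (3 - 2)*19942 = 1*19942 = 19942)
P + (7 - 17)² = 19942 + (7 - 17)² = 19942 + (-10)² = 19942 + 100 = 20042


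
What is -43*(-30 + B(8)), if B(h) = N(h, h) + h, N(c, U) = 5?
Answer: 731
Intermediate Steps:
B(h) = 5 + h
-43*(-30 + B(8)) = -43*(-30 + (5 + 8)) = -43*(-30 + 13) = -43*(-17) = 731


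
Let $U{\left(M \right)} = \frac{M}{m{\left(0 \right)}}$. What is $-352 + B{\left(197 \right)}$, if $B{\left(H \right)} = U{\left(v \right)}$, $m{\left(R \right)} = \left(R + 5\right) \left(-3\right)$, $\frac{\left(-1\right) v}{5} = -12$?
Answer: $-356$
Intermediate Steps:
$v = 60$ ($v = \left(-5\right) \left(-12\right) = 60$)
$m{\left(R \right)} = -15 - 3 R$ ($m{\left(R \right)} = \left(5 + R\right) \left(-3\right) = -15 - 3 R$)
$U{\left(M \right)} = - \frac{M}{15}$ ($U{\left(M \right)} = \frac{M}{-15 - 0} = \frac{M}{-15 + 0} = \frac{M}{-15} = M \left(- \frac{1}{15}\right) = - \frac{M}{15}$)
$B{\left(H \right)} = -4$ ($B{\left(H \right)} = \left(- \frac{1}{15}\right) 60 = -4$)
$-352 + B{\left(197 \right)} = -352 - 4 = -356$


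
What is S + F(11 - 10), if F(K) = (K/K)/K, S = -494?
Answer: -493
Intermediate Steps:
F(K) = 1/K
S + F(11 - 10) = -494 + 1/(11 - 10) = -494 + 1/1 = -494 + 1 = -493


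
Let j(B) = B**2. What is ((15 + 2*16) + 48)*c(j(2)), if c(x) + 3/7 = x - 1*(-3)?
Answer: 4370/7 ≈ 624.29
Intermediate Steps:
c(x) = 18/7 + x (c(x) = -3/7 + (x - 1*(-3)) = -3/7 + (x + 3) = -3/7 + (3 + x) = 18/7 + x)
((15 + 2*16) + 48)*c(j(2)) = ((15 + 2*16) + 48)*(18/7 + 2**2) = ((15 + 32) + 48)*(18/7 + 4) = (47 + 48)*(46/7) = 95*(46/7) = 4370/7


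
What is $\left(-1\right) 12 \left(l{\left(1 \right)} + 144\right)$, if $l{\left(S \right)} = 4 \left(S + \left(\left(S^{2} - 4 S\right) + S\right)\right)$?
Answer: $-1680$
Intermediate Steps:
$l{\left(S \right)} = - 8 S + 4 S^{2}$ ($l{\left(S \right)} = 4 \left(S + \left(S^{2} - 3 S\right)\right) = 4 \left(S^{2} - 2 S\right) = - 8 S + 4 S^{2}$)
$\left(-1\right) 12 \left(l{\left(1 \right)} + 144\right) = \left(-1\right) 12 \left(4 \cdot 1 \left(-2 + 1\right) + 144\right) = - 12 \left(4 \cdot 1 \left(-1\right) + 144\right) = - 12 \left(-4 + 144\right) = \left(-12\right) 140 = -1680$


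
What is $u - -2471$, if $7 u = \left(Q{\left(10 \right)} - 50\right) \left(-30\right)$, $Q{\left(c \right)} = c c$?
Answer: $\frac{15797}{7} \approx 2256.7$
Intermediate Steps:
$Q{\left(c \right)} = c^{2}$
$u = - \frac{1500}{7}$ ($u = \frac{\left(10^{2} - 50\right) \left(-30\right)}{7} = \frac{\left(100 - 50\right) \left(-30\right)}{7} = \frac{50 \left(-30\right)}{7} = \frac{1}{7} \left(-1500\right) = - \frac{1500}{7} \approx -214.29$)
$u - -2471 = - \frac{1500}{7} - -2471 = - \frac{1500}{7} + 2471 = \frac{15797}{7}$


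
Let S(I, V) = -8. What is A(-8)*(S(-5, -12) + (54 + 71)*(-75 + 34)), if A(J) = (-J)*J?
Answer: 328512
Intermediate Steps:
A(J) = -J²
A(-8)*(S(-5, -12) + (54 + 71)*(-75 + 34)) = (-1*(-8)²)*(-8 + (54 + 71)*(-75 + 34)) = (-1*64)*(-8 + 125*(-41)) = -64*(-8 - 5125) = -64*(-5133) = 328512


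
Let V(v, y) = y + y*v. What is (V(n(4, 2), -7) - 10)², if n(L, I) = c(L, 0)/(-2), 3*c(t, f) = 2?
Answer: 1936/9 ≈ 215.11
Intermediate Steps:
c(t, f) = ⅔ (c(t, f) = (⅓)*2 = ⅔)
n(L, I) = -⅓ (n(L, I) = (⅔)/(-2) = (⅔)*(-½) = -⅓)
V(v, y) = y + v*y
(V(n(4, 2), -7) - 10)² = (-7*(1 - ⅓) - 10)² = (-7*⅔ - 10)² = (-14/3 - 10)² = (-44/3)² = 1936/9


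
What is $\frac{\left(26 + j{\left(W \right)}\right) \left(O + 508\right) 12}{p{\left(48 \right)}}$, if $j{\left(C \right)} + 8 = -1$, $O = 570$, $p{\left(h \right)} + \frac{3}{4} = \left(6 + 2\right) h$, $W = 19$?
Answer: $\frac{41888}{73} \approx 573.81$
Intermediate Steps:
$p{\left(h \right)} = - \frac{3}{4} + 8 h$ ($p{\left(h \right)} = - \frac{3}{4} + \left(6 + 2\right) h = - \frac{3}{4} + 8 h$)
$j{\left(C \right)} = -9$ ($j{\left(C \right)} = -8 - 1 = -9$)
$\frac{\left(26 + j{\left(W \right)}\right) \left(O + 508\right) 12}{p{\left(48 \right)}} = \frac{\left(26 - 9\right) \left(570 + 508\right) 12}{- \frac{3}{4} + 8 \cdot 48} = \frac{17 \cdot 1078 \cdot 12}{- \frac{3}{4} + 384} = \frac{18326 \cdot 12}{\frac{1533}{4}} = 219912 \cdot \frac{4}{1533} = \frac{41888}{73}$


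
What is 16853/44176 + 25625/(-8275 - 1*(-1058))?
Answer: -1010381899/318818192 ≈ -3.1691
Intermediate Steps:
16853/44176 + 25625/(-8275 - 1*(-1058)) = 16853*(1/44176) + 25625/(-8275 + 1058) = 16853/44176 + 25625/(-7217) = 16853/44176 + 25625*(-1/7217) = 16853/44176 - 25625/7217 = -1010381899/318818192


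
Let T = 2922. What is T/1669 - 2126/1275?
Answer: 177256/2127975 ≈ 0.083298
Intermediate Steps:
T/1669 - 2126/1275 = 2922/1669 - 2126/1275 = 177256/2127975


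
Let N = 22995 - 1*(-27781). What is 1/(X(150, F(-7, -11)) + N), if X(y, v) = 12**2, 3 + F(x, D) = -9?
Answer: 1/50920 ≈ 1.9639e-5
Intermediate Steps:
F(x, D) = -12 (F(x, D) = -3 - 9 = -12)
X(y, v) = 144
N = 50776 (N = 22995 + 27781 = 50776)
1/(X(150, F(-7, -11)) + N) = 1/(144 + 50776) = 1/50920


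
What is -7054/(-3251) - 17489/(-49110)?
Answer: 403278679/159656610 ≈ 2.5259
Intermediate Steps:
-7054/(-3251) - 17489/(-49110) = -7054*(-1/3251) - 17489*(-1/49110) = 7054/3251 + 17489/49110 = 403278679/159656610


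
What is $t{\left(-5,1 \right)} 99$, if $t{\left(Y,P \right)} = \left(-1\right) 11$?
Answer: $-1089$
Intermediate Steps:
$t{\left(Y,P \right)} = -11$
$t{\left(-5,1 \right)} 99 = \left(-11\right) 99 = -1089$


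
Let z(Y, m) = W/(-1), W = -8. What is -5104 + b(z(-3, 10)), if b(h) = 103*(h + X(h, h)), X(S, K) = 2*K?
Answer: -2632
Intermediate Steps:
z(Y, m) = 8 (z(Y, m) = -8/(-1) = -8*(-1) = 8)
b(h) = 309*h (b(h) = 103*(h + 2*h) = 103*(3*h) = 309*h)
-5104 + b(z(-3, 10)) = -5104 + 309*8 = -5104 + 2472 = -2632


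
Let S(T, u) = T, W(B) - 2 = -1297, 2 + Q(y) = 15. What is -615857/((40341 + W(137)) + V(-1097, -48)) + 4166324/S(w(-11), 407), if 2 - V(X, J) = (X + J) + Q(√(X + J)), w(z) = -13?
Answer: -167410904461/522340 ≈ -3.2050e+5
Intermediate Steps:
Q(y) = 13 (Q(y) = -2 + 15 = 13)
W(B) = -1295 (W(B) = 2 - 1297 = -1295)
V(X, J) = -11 - J - X (V(X, J) = 2 - ((X + J) + 13) = 2 - ((J + X) + 13) = 2 - (13 + J + X) = 2 + (-13 - J - X) = -11 - J - X)
-615857/((40341 + W(137)) + V(-1097, -48)) + 4166324/S(w(-11), 407) = -615857/((40341 - 1295) + (-11 - 1*(-48) - 1*(-1097))) + 4166324/(-13) = -615857/(39046 + (-11 + 48 + 1097)) + 4166324*(-1/13) = -615857/(39046 + 1134) - 4166324/13 = -615857/40180 - 4166324/13 = -167410904461/522340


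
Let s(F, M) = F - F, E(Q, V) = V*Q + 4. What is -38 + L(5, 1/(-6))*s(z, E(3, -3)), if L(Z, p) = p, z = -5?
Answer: -38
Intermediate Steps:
E(Q, V) = 4 + Q*V (E(Q, V) = Q*V + 4 = 4 + Q*V)
s(F, M) = 0
-38 + L(5, 1/(-6))*s(z, E(3, -3)) = -38 + 0/(-6) = -38 - ⅙*0 = -38 + 0 = -38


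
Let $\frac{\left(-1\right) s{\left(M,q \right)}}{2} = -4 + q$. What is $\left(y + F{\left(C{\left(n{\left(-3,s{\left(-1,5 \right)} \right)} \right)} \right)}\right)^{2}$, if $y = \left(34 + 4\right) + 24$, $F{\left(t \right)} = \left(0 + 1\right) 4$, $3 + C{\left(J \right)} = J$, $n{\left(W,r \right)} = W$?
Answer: $4356$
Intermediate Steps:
$s{\left(M,q \right)} = 8 - 2 q$ ($s{\left(M,q \right)} = - 2 \left(-4 + q\right) = 8 - 2 q$)
$C{\left(J \right)} = -3 + J$
$F{\left(t \right)} = 4$ ($F{\left(t \right)} = 1 \cdot 4 = 4$)
$y = 62$ ($y = 38 + 24 = 62$)
$\left(y + F{\left(C{\left(n{\left(-3,s{\left(-1,5 \right)} \right)} \right)} \right)}\right)^{2} = \left(62 + 4\right)^{2} = 66^{2} = 4356$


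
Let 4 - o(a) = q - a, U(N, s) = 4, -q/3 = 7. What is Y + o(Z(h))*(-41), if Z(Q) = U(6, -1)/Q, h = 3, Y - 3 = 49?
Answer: -3083/3 ≈ -1027.7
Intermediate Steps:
q = -21 (q = -3*7 = -21)
Y = 52 (Y = 3 + 49 = 52)
Z(Q) = 4/Q
o(a) = 25 + a (o(a) = 4 - (-21 - a) = 4 + (21 + a) = 25 + a)
Y + o(Z(h))*(-41) = 52 + (25 + 4/3)*(-41) = 52 + (79/3)*(-41) = 52 - 3239/3 = -3083/3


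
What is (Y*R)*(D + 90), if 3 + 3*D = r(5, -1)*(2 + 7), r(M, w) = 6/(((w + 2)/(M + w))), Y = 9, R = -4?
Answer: -5796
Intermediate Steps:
r(M, w) = 6*(M + w)/(2 + w) (r(M, w) = 6/(((2 + w)/(M + w))) = 6*((M + w)/(2 + w)) = 6*(M + w)/(2 + w))
D = 71 (D = -1 + ((6*(5 - 1)/(2 - 1))*(2 + 7))/3 = -1 + ((6*4/1)*9)/3 = -1 + ((6*1*4)*9)/3 = -1 + (24*9)/3 = -1 + (1/3)*216 = -1 + 72 = 71)
(Y*R)*(D + 90) = (9*(-4))*(71 + 90) = -36*161 = -5796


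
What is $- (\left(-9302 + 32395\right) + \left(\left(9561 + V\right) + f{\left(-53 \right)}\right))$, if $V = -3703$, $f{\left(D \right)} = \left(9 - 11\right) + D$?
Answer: $-28896$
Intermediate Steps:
$f{\left(D \right)} = -2 + D$
$- (\left(-9302 + 32395\right) + \left(\left(9561 + V\right) + f{\left(-53 \right)}\right)) = - (\left(-9302 + 32395\right) + \left(\left(9561 - 3703\right) - 55\right)) = - (23093 + \left(5858 - 55\right)) = - (23093 + 5803) = \left(-1\right) 28896 = -28896$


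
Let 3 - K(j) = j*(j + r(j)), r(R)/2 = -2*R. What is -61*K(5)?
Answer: -4758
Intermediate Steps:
r(R) = -4*R (r(R) = 2*(-2*R) = -4*R)
K(j) = 3 + 3*j**2 (K(j) = 3 - j*(j - 4*j) = 3 - j*(-3*j) = 3 - (-3)*j**2 = 3 + 3*j**2)
-61*K(5) = -61*(3 + 3*5**2) = -61*(3 + 3*25) = -61*(3 + 75) = -61*78 = -4758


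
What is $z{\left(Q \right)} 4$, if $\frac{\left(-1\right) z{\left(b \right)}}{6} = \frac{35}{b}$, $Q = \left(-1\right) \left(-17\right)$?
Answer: $- \frac{840}{17} \approx -49.412$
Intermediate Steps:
$Q = 17$
$z{\left(b \right)} = - \frac{210}{b}$ ($z{\left(b \right)} = - 6 \frac{35}{b} = - \frac{210}{b}$)
$z{\left(Q \right)} 4 = - \frac{210}{17} \cdot 4 = \left(-210\right) \frac{1}{17} \cdot 4 = \left(- \frac{210}{17}\right) 4 = - \frac{840}{17}$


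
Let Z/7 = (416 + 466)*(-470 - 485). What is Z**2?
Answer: 34764820668900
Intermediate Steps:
Z = -5896170 (Z = 7*((416 + 466)*(-470 - 485)) = 7*(882*(-955)) = 7*(-842310) = -5896170)
Z**2 = (-5896170)**2 = 34764820668900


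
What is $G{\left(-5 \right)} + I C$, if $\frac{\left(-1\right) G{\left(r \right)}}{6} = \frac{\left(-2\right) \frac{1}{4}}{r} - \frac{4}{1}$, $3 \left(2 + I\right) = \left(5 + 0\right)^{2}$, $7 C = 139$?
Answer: $\frac{15662}{105} \approx 149.16$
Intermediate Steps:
$C = \frac{139}{7}$ ($C = \frac{1}{7} \cdot 139 = \frac{139}{7} \approx 19.857$)
$I = \frac{19}{3}$ ($I = -2 + \frac{\left(5 + 0\right)^{2}}{3} = -2 + \frac{5^{2}}{3} = -2 + \frac{1}{3} \cdot 25 = -2 + \frac{25}{3} = \frac{19}{3} \approx 6.3333$)
$G{\left(r \right)} = 24 + \frac{3}{r}$ ($G{\left(r \right)} = - 6 \left(\frac{\left(-2\right) \frac{1}{4}}{r} - \frac{4}{1}\right) = - 6 \left(\frac{\left(-2\right) \frac{1}{4}}{r} - 4\right) = - 6 \left(- \frac{1}{2 r} - 4\right) = - 6 \left(-4 - \frac{1}{2 r}\right) = 24 + \frac{3}{r}$)
$G{\left(-5 \right)} + I C = \left(24 + \frac{3}{-5}\right) + \frac{19}{3} \cdot \frac{139}{7} = \left(24 + 3 \left(- \frac{1}{5}\right)\right) + \frac{2641}{21} = \left(24 - \frac{3}{5}\right) + \frac{2641}{21} = \frac{117}{5} + \frac{2641}{21} = \frac{15662}{105}$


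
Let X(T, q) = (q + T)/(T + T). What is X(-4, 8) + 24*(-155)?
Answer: -7441/2 ≈ -3720.5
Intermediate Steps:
X(T, q) = (T + q)/(2*T) (X(T, q) = (T + q)/((2*T)) = (T + q)*(1/(2*T)) = (T + q)/(2*T))
X(-4, 8) + 24*(-155) = (1/2)*(-4 + 8)/(-4) + 24*(-155) = (1/2)*(-1/4)*4 - 3720 = -1/2 - 3720 = -7441/2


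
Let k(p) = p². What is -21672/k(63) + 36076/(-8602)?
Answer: -2615938/270963 ≈ -9.6542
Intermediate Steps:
-21672/k(63) + 36076/(-8602) = -21672/(63²) + 36076/(-8602) = -21672/3969 + 36076*(-1/8602) = -21672*1/3969 - 18038/4301 = -344/63 - 18038/4301 = -2615938/270963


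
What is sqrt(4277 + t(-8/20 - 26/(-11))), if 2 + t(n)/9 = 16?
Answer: sqrt(4403) ≈ 66.355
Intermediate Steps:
t(n) = 126 (t(n) = -18 + 9*16 = -18 + 144 = 126)
sqrt(4277 + t(-8/20 - 26/(-11))) = sqrt(4277 + 126) = sqrt(4403)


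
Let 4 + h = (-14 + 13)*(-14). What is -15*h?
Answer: -150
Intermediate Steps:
h = 10 (h = -4 + (-14 + 13)*(-14) = -4 - 1*(-14) = -4 + 14 = 10)
-15*h = -15*10 = -150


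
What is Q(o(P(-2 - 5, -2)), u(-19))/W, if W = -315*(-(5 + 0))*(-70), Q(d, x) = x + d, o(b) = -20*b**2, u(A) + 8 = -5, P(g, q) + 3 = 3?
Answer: 13/110250 ≈ 0.00011791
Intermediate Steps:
P(g, q) = 0 (P(g, q) = -3 + 3 = 0)
u(A) = -13 (u(A) = -8 - 5 = -13)
Q(d, x) = d + x
W = -110250 (W = -315*(-1*5)*(-70) = -(-1575)*(-70) = -315*350 = -110250)
Q(o(P(-2 - 5, -2)), u(-19))/W = (-20*0**2 - 13)/(-110250) = (-20*0 - 13)*(-1/110250) = (0 - 13)*(-1/110250) = -13*(-1/110250) = 13/110250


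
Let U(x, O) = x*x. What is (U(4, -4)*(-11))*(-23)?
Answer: 4048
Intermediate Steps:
U(x, O) = x**2
(U(4, -4)*(-11))*(-23) = (4**2*(-11))*(-23) = (16*(-11))*(-23) = -176*(-23) = 4048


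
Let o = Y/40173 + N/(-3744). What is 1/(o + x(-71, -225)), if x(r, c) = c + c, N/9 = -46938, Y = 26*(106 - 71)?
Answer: -1193712/402454769 ≈ -0.0029661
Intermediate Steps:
Y = 910 (Y = 26*35 = 910)
N = -422442 (N = 9*(-46938) = -422442)
x(r, c) = 2*c
o = 134715631/1193712 (o = 910/40173 - 422442/(-3744) = 910*(1/40173) - 422442*(-1/3744) = 130/5739 + 23469/208 = 134715631/1193712 ≈ 112.85)
1/(o + x(-71, -225)) = 1/(134715631/1193712 + 2*(-225)) = 1/(134715631/1193712 - 450) = 1/(-402454769/1193712) = -1193712/402454769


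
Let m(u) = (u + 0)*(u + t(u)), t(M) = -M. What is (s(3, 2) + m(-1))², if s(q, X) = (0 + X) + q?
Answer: 25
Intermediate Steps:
s(q, X) = X + q
m(u) = 0 (m(u) = (u + 0)*(u - u) = u*0 = 0)
(s(3, 2) + m(-1))² = ((2 + 3) + 0)² = (5 + 0)² = 5² = 25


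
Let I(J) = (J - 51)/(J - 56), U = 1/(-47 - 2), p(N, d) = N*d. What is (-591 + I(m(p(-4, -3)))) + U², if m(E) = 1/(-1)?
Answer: -80757578/136857 ≈ -590.09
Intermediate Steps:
m(E) = -1
U = -1/49 (U = 1/(-49) = -1/49 ≈ -0.020408)
I(J) = (-51 + J)/(-56 + J)
(-591 + I(m(p(-4, -3)))) + U² = (-591 + (-51 - 1)/(-56 - 1)) + (-1/49)² = (-591 - 52/(-57)) + 1/2401 = (-591 - 1/57*(-52)) + 1/2401 = (-591 + 52/57) + 1/2401 = -33635/57 + 1/2401 = -80757578/136857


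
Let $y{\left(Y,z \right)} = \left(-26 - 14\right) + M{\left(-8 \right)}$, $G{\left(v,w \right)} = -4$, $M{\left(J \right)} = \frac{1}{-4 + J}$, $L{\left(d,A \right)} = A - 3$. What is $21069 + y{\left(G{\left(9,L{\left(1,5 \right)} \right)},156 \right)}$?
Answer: $\frac{252347}{12} \approx 21029.0$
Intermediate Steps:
$L{\left(d,A \right)} = -3 + A$ ($L{\left(d,A \right)} = A - 3 = -3 + A$)
$y{\left(Y,z \right)} = - \frac{481}{12}$ ($y{\left(Y,z \right)} = \left(-26 - 14\right) + \frac{1}{-4 - 8} = -40 + \frac{1}{-12} = -40 - \frac{1}{12} = - \frac{481}{12}$)
$21069 + y{\left(G{\left(9,L{\left(1,5 \right)} \right)},156 \right)} = 21069 - \frac{481}{12} = \frac{252347}{12}$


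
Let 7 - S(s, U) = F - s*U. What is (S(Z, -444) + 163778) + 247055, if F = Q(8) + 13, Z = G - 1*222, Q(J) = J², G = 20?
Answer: 500451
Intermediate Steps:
Z = -202 (Z = 20 - 1*222 = 20 - 222 = -202)
F = 77 (F = 8² + 13 = 64 + 13 = 77)
S(s, U) = -70 + U*s (S(s, U) = 7 - (77 - s*U) = 7 - (77 - U*s) = 7 + (-77 + U*s) = -70 + U*s)
(S(Z, -444) + 163778) + 247055 = ((-70 - 444*(-202)) + 163778) + 247055 = ((-70 + 89688) + 163778) + 247055 = (89618 + 163778) + 247055 = 253396 + 247055 = 500451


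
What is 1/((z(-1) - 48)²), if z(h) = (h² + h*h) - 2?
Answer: 1/2304 ≈ 0.00043403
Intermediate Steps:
z(h) = -2 + 2*h² (z(h) = (h² + h²) - 2 = 2*h² - 2 = -2 + 2*h²)
1/((z(-1) - 48)²) = 1/(((-2 + 2*(-1)²) - 48)²) = 1/(((-2 + 2*1) - 48)²) = 1/(((-2 + 2) - 48)²) = 1/((0 - 48)²) = 1/((-48)²) = 1/2304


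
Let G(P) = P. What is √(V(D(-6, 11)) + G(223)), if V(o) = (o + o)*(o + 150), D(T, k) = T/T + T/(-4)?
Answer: 3*√438/2 ≈ 31.393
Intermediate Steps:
D(T, k) = 1 - T/4 (D(T, k) = 1 + T*(-¼) = 1 - T/4)
V(o) = 2*o*(150 + o) (V(o) = (2*o)*(150 + o) = 2*o*(150 + o))
√(V(D(-6, 11)) + G(223)) = √(2*(1 - ¼*(-6))*(150 + (1 - ¼*(-6))) + 223) = √(2*(1 + 3/2)*(150 + (1 + 3/2)) + 223) = √(2*(5/2)*(150 + 5/2) + 223) = √(2*(5/2)*(305/2) + 223) = √(1525/2 + 223) = √(1971/2) = 3*√438/2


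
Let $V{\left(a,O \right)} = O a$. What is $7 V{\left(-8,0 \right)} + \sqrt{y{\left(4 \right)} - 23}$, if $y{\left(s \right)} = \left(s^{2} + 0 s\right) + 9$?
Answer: $\sqrt{2} \approx 1.4142$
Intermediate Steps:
$y{\left(s \right)} = 9 + s^{2}$ ($y{\left(s \right)} = \left(s^{2} + 0\right) + 9 = s^{2} + 9 = 9 + s^{2}$)
$7 V{\left(-8,0 \right)} + \sqrt{y{\left(4 \right)} - 23} = 7 \cdot 0 \left(-8\right) + \sqrt{\left(9 + 4^{2}\right) - 23} = 7 \cdot 0 + \sqrt{\left(9 + 16\right) - 23} = 0 + \sqrt{25 - 23} = 0 + \sqrt{2} = \sqrt{2}$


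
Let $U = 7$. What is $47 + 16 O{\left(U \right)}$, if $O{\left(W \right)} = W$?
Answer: $159$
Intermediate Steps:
$47 + 16 O{\left(U \right)} = 47 + 16 \cdot 7 = 47 + 112 = 159$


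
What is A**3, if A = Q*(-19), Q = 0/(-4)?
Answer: 0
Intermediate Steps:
Q = 0 (Q = 0*(-1/4) = 0)
A = 0 (A = 0*(-19) = 0)
A**3 = 0**3 = 0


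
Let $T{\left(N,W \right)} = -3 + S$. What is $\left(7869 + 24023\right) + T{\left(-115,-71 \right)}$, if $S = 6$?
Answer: $31895$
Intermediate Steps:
$T{\left(N,W \right)} = 3$ ($T{\left(N,W \right)} = -3 + 6 = 3$)
$\left(7869 + 24023\right) + T{\left(-115,-71 \right)} = \left(7869 + 24023\right) + 3 = 31892 + 3 = 31895$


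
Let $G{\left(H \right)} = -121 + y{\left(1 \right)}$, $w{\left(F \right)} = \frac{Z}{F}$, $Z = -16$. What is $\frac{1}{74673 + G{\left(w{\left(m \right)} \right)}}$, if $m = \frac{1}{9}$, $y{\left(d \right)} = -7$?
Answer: $\frac{1}{74545} \approx 1.3415 \cdot 10^{-5}$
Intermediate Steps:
$m = \frac{1}{9} \approx 0.11111$
$w{\left(F \right)} = - \frac{16}{F}$
$G{\left(H \right)} = -128$ ($G{\left(H \right)} = -121 - 7 = -128$)
$\frac{1}{74673 + G{\left(w{\left(m \right)} \right)}} = \frac{1}{74673 - 128} = \frac{1}{74545}$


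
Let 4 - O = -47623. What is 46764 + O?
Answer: 94391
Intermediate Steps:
O = 47627 (O = 4 - 1*(-47623) = 4 + 47623 = 47627)
46764 + O = 46764 + 47627 = 94391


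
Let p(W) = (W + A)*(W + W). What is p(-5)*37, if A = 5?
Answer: 0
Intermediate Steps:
p(W) = 2*W*(5 + W) (p(W) = (W + 5)*(W + W) = (5 + W)*(2*W) = 2*W*(5 + W))
p(-5)*37 = (2*(-5)*(5 - 5))*37 = (2*(-5)*0)*37 = 0*37 = 0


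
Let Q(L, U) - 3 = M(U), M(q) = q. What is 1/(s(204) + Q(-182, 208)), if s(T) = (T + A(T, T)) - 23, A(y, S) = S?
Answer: 1/596 ≈ 0.0016779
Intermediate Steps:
Q(L, U) = 3 + U
s(T) = -23 + 2*T (s(T) = (T + T) - 23 = 2*T - 23 = -23 + 2*T)
1/(s(204) + Q(-182, 208)) = 1/((-23 + 2*204) + (3 + 208)) = 1/((-23 + 408) + 211) = 1/(385 + 211) = 1/596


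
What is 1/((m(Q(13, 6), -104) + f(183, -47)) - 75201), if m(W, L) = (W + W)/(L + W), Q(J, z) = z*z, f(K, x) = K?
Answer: -17/1275324 ≈ -1.3330e-5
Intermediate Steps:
Q(J, z) = z**2
m(W, L) = 2*W/(L + W) (m(W, L) = (2*W)/(L + W) = 2*W/(L + W))
1/((m(Q(13, 6), -104) + f(183, -47)) - 75201) = 1/((2*6**2/(-104 + 6**2) + 183) - 75201) = 1/((2*36/(-104 + 36) + 183) - 75201) = 1/((2*36/(-68) + 183) - 75201) = 1/((2*36*(-1/68) + 183) - 75201) = 1/((-18/17 + 183) - 75201) = 1/(3093/17 - 75201) = 1/(-1275324/17) = -17/1275324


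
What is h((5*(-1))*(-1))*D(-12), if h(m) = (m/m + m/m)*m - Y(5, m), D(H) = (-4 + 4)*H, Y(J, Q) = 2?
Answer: 0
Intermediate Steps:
D(H) = 0 (D(H) = 0*H = 0)
h(m) = -2 + 2*m (h(m) = (m/m + m/m)*m - 1*2 = (1 + 1)*m - 2 = 2*m - 2 = -2 + 2*m)
h((5*(-1))*(-1))*D(-12) = (-2 + 2*((5*(-1))*(-1)))*0 = (-2 + 2*(-5*(-1)))*0 = (-2 + 2*5)*0 = (-2 + 10)*0 = 8*0 = 0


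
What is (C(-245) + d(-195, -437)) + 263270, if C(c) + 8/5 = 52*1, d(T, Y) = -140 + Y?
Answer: 1313717/5 ≈ 2.6274e+5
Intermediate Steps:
C(c) = 252/5 (C(c) = -8/5 + 52*1 = -8/5 + 52 = 252/5)
(C(-245) + d(-195, -437)) + 263270 = (252/5 + (-140 - 437)) + 263270 = (252/5 - 577) + 263270 = -2633/5 + 263270 = 1313717/5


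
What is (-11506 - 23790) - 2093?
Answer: -37389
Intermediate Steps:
(-11506 - 23790) - 2093 = -35296 - 2093 = -37389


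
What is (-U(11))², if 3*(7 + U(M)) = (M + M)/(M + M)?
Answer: 400/9 ≈ 44.444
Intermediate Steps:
U(M) = -20/3 (U(M) = -7 + ((M + M)/(M + M))/3 = -7 + ((2*M)/((2*M)))/3 = -7 + ((2*M)*(1/(2*M)))/3 = -7 + (⅓)*1 = -7 + ⅓ = -20/3)
(-U(11))² = (-1*(-20/3))² = (20/3)² = 400/9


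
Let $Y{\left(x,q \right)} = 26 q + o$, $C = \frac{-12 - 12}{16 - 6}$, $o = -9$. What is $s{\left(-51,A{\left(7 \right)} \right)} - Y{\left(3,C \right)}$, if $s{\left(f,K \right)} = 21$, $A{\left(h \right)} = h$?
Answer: $\frac{462}{5} \approx 92.4$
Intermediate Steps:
$C = - \frac{12}{5}$ ($C = - \frac{24}{10} = \left(-24\right) \frac{1}{10} = - \frac{12}{5} \approx -2.4$)
$Y{\left(x,q \right)} = -9 + 26 q$ ($Y{\left(x,q \right)} = 26 q - 9 = -9 + 26 q$)
$s{\left(-51,A{\left(7 \right)} \right)} - Y{\left(3,C \right)} = 21 - \left(-9 + 26 \left(- \frac{12}{5}\right)\right) = 21 - \left(-9 - \frac{312}{5}\right) = 21 - - \frac{357}{5} = 21 + \frac{357}{5} = \frac{462}{5}$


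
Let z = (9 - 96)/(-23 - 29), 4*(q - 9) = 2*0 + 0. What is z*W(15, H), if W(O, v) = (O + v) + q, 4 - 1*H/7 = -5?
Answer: 7569/52 ≈ 145.56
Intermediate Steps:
H = 63 (H = 28 - 7*(-5) = 28 + 35 = 63)
q = 9 (q = 9 + (2*0 + 0)/4 = 9 + (0 + 0)/4 = 9 + (1/4)*0 = 9 + 0 = 9)
W(O, v) = 9 + O + v (W(O, v) = (O + v) + 9 = 9 + O + v)
z = 87/52 (z = -87/(-52) = -87*(-1/52) = 87/52 ≈ 1.6731)
z*W(15, H) = 87*(9 + 15 + 63)/52 = (87/52)*87 = 7569/52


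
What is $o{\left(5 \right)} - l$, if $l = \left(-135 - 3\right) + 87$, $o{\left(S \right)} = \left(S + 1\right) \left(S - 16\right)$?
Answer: $-15$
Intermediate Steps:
$o{\left(S \right)} = \left(1 + S\right) \left(-16 + S\right)$
$l = -51$ ($l = -138 + 87 = -51$)
$o{\left(5 \right)} - l = \left(-16 + 5^{2} - 75\right) - -51 = \left(-16 + 25 - 75\right) + 51 = -66 + 51 = -15$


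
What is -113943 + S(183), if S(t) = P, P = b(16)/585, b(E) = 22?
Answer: -66656633/585 ≈ -1.1394e+5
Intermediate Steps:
P = 22/585 ≈ 0.037607
S(t) = 22/585
-113943 + S(183) = -113943 + 22/585 = -66656633/585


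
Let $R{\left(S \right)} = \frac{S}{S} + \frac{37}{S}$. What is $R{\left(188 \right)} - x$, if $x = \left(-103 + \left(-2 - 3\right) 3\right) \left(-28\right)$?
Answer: $- \frac{620927}{188} \approx -3302.8$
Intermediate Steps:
$R{\left(S \right)} = 1 + \frac{37}{S}$
$x = 3304$ ($x = \left(-103 - 15\right) \left(-28\right) = \left(-118\right) \left(-28\right) = 3304$)
$R{\left(188 \right)} - x = \frac{37 + 188}{188} - 3304 = \frac{1}{188} \cdot 225 - 3304 = \frac{225}{188} - 3304 = - \frac{620927}{188}$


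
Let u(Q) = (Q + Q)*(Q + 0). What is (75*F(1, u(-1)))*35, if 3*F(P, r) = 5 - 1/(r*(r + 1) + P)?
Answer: 4250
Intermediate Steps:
u(Q) = 2*Q**2 (u(Q) = (2*Q)*Q = 2*Q**2)
F(P, r) = 5/3 - 1/(3*(P + r*(1 + r))) (F(P, r) = (5 - 1/(r*(r + 1) + P))/3 = (5 - 1/(r*(1 + r) + P))/3 = (5 - 1/(P + r*(1 + r)))/3 = 5/3 - 1/(3*(P + r*(1 + r))))
(75*F(1, u(-1)))*35 = (75*((-1 + 5*1 + 5*(2*(-1)**2) + 5*(2*(-1)**2)**2)/(3*(1 + 2*(-1)**2 + (2*(-1)**2)**2))))*35 = (75*((-1 + 5 + 5*(2*1) + 5*(2*1)**2)/(3*(1 + 2*1 + (2*1)**2))))*35 = (75*((-1 + 5 + 5*2 + 5*2**2)/(3*(1 + 2 + 2**2))))*35 = (75*((-1 + 5 + 10 + 5*4)/(3*(1 + 2 + 4))))*35 = (75*((1/3)*(-1 + 5 + 10 + 20)/7))*35 = (75*((1/3)*(1/7)*34))*35 = (75*(34/21))*35 = (850/7)*35 = 4250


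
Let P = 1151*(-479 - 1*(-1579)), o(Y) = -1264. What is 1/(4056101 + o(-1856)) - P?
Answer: -5133829125699/4054837 ≈ -1.2661e+6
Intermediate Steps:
P = 1266100 (P = 1151*(-479 + 1579) = 1151*1100 = 1266100)
1/(4056101 + o(-1856)) - P = 1/(4056101 - 1264) - 1*1266100 = 1/4054837 - 1266100 = -5133829125699/4054837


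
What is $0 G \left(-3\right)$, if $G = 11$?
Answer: $0$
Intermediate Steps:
$0 G \left(-3\right) = 0 \cdot 11 \left(-3\right) = 0 \left(-3\right) = 0$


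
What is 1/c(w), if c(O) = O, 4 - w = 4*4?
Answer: -1/12 ≈ -0.083333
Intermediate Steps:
w = -12 (w = 4 - 4*4 = 4 - 1*16 = 4 - 16 = -12)
1/c(w) = 1/(-12) = -1/12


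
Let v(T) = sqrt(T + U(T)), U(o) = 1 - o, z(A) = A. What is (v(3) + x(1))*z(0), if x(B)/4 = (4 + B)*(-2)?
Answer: 0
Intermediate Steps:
x(B) = -32 - 8*B (x(B) = 4*((4 + B)*(-2)) = 4*(-8 - 2*B) = -32 - 8*B)
v(T) = 1 (v(T) = sqrt(T + (1 - T)) = sqrt(1) = 1)
(v(3) + x(1))*z(0) = (1 + (-32 - 8*1))*0 = (1 + (-32 - 8))*0 = (1 - 40)*0 = -39*0 = 0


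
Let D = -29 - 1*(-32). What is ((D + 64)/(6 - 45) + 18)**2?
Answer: 403225/1521 ≈ 265.10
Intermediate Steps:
D = 3 (D = -29 + 32 = 3)
((D + 64)/(6 - 45) + 18)**2 = ((3 + 64)/(6 - 45) + 18)**2 = (67/(-39) + 18)**2 = (67*(-1/39) + 18)**2 = (-67/39 + 18)**2 = (635/39)**2 = 403225/1521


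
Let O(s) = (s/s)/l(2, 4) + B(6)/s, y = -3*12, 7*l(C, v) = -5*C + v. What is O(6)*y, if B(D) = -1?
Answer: 48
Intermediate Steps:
l(C, v) = -5*C/7 + v/7 (l(C, v) = (-5*C + v)/7 = (v - 5*C)/7 = -5*C/7 + v/7)
y = -36
O(s) = -7/6 - 1/s (O(s) = (s/s)/(-5/7*2 + (⅐)*4) - 1/s = 1/(-10/7 + 4/7) - 1/s = 1/(-6/7) - 1/s = 1*(-7/6) - 1/s = -7/6 - 1/s)
O(6)*y = (-7/6 - 1/6)*(-36) = (-7/6 - 1*⅙)*(-36) = (-7/6 - ⅙)*(-36) = -4/3*(-36) = 48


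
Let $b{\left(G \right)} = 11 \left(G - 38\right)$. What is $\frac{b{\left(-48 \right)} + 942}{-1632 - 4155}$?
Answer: $\frac{4}{5787} \approx 0.0006912$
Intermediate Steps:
$b{\left(G \right)} = -418 + 11 G$ ($b{\left(G \right)} = 11 \left(-38 + G\right) = -418 + 11 G$)
$\frac{b{\left(-48 \right)} + 942}{-1632 - 4155} = \frac{\left(-418 + 11 \left(-48\right)\right) + 942}{-1632 - 4155} = \frac{\left(-418 - 528\right) + 942}{-5787} = \left(-946 + 942\right) \left(- \frac{1}{5787}\right) = \left(-4\right) \left(- \frac{1}{5787}\right) = \frac{4}{5787}$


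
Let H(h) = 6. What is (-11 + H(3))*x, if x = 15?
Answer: -75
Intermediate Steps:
(-11 + H(3))*x = (-11 + 6)*15 = -5*15 = -75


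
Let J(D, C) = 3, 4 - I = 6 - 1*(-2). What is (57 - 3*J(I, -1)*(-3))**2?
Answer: 7056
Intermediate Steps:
I = -4 (I = 4 - (6 - 1*(-2)) = 4 - (6 + 2) = 4 - 1*8 = 4 - 8 = -4)
(57 - 3*J(I, -1)*(-3))**2 = (57 - 3*3*(-3))**2 = (57 - 9*(-3))**2 = (57 + 27)**2 = 84**2 = 7056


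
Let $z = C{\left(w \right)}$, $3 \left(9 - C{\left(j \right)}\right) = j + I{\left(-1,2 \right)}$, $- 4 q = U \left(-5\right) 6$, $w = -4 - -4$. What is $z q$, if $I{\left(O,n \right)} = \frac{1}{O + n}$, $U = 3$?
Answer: $195$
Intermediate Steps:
$w = 0$ ($w = -4 + 4 = 0$)
$q = \frac{45}{2}$ ($q = - \frac{3 \left(-5\right) 6}{4} = - \frac{\left(-15\right) 6}{4} = \left(- \frac{1}{4}\right) \left(-90\right) = \frac{45}{2} \approx 22.5$)
$C{\left(j \right)} = \frac{26}{3} - \frac{j}{3}$ ($C{\left(j \right)} = 9 - \frac{j + \frac{1}{-1 + 2}}{3} = 9 - \frac{j + 1^{-1}}{3} = 9 - \frac{j + 1}{3} = 9 - \frac{1 + j}{3} = 9 - \left(\frac{1}{3} + \frac{j}{3}\right) = \frac{26}{3} - \frac{j}{3}$)
$z = \frac{26}{3}$ ($z = \frac{26}{3} - 0 = \frac{26}{3} + 0 = \frac{26}{3} \approx 8.6667$)
$z q = \frac{26}{3} \cdot \frac{45}{2} = 195$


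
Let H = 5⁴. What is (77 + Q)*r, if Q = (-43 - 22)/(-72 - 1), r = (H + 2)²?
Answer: 2235331494/73 ≈ 3.0621e+7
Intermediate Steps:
H = 625
r = 393129 (r = (625 + 2)² = 627² = 393129)
Q = 65/73 (Q = -65/(-73) = -65*(-1/73) = 65/73 ≈ 0.89041)
(77 + Q)*r = (77 + 65/73)*393129 = (5686/73)*393129 = 2235331494/73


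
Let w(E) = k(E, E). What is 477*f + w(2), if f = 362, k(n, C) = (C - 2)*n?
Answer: 172674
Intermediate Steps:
k(n, C) = n*(-2 + C) (k(n, C) = (-2 + C)*n = n*(-2 + C))
w(E) = E*(-2 + E)
477*f + w(2) = 477*362 + 2*(-2 + 2) = 172674 + 2*0 = 172674 + 0 = 172674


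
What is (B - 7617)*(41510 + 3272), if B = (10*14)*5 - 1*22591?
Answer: -1321427256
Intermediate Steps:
B = -21891 (B = 140*5 - 22591 = 700 - 22591 = -21891)
(B - 7617)*(41510 + 3272) = (-21891 - 7617)*(41510 + 3272) = -29508*44782 = -1321427256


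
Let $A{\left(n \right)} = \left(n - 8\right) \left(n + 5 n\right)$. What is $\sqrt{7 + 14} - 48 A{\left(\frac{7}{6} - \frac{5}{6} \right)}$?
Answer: $736 + \sqrt{21} \approx 740.58$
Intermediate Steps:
$A{\left(n \right)} = 6 n \left(-8 + n\right)$ ($A{\left(n \right)} = \left(-8 + n\right) 6 n = 6 n \left(-8 + n\right)$)
$\sqrt{7 + 14} - 48 A{\left(\frac{7}{6} - \frac{5}{6} \right)} = \sqrt{7 + 14} - 48 \cdot 6 \left(\frac{7}{6} - \frac{5}{6}\right) \left(-8 + \left(\frac{7}{6} - \frac{5}{6}\right)\right) = \sqrt{21} - 48 \cdot 6 \left(7 \cdot \frac{1}{6} - \frac{5}{6}\right) \left(-8 + \left(7 \cdot \frac{1}{6} - \frac{5}{6}\right)\right) = \sqrt{21} - 48 \cdot 6 \left(\frac{7}{6} - \frac{5}{6}\right) \left(-8 + \left(\frac{7}{6} - \frac{5}{6}\right)\right) = \sqrt{21} - 48 \cdot 6 \cdot \frac{1}{3} \left(-8 + \frac{1}{3}\right) = \sqrt{21} - 48 \cdot 6 \cdot \frac{1}{3} \left(- \frac{23}{3}\right) = \sqrt{21} - -736 = \sqrt{21} + 736 = 736 + \sqrt{21}$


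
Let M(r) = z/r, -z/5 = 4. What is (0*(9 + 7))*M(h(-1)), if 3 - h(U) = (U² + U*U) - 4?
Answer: 0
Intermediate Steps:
z = -20 (z = -5*4 = -20)
h(U) = 7 - 2*U² (h(U) = 3 - ((U² + U*U) - 4) = 3 - ((U² + U²) - 4) = 3 - (2*U² - 4) = 3 - (-4 + 2*U²) = 3 + (4 - 2*U²) = 7 - 2*U²)
M(r) = -20/r
(0*(9 + 7))*M(h(-1)) = (0*(9 + 7))*(-20/(7 - 2*(-1)²)) = (0*16)*(-20/(7 - 2*1)) = 0*(-20/(7 - 2)) = 0*(-20/5) = 0*(-20*⅕) = 0*(-4) = 0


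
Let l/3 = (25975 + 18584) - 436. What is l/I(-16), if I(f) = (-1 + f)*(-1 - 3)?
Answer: 132369/68 ≈ 1946.6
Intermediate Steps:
l = 132369 (l = 3*((25975 + 18584) - 436) = 3*(44559 - 436) = 3*44123 = 132369)
I(f) = 4 - 4*f (I(f) = (-1 + f)*(-4) = 4 - 4*f)
l/I(-16) = 132369/(4 - 4*(-16)) = 132369/(4 + 64) = 132369/68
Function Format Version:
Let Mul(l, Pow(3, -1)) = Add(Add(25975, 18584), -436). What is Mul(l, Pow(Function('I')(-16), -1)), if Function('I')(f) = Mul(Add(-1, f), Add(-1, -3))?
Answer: Rational(132369, 68) ≈ 1946.6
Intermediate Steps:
l = 132369 (l = Mul(3, Add(Add(25975, 18584), -436)) = Mul(3, Add(44559, -436)) = Mul(3, 44123) = 132369)
Function('I')(f) = Add(4, Mul(-4, f)) (Function('I')(f) = Mul(Add(-1, f), -4) = Add(4, Mul(-4, f)))
Mul(l, Pow(Function('I')(-16), -1)) = Mul(132369, Pow(Add(4, Mul(-4, -16)), -1)) = Mul(132369, Pow(Add(4, 64), -1)) = Mul(132369, Pow(68, -1)) = Mul(132369, Rational(1, 68)) = Rational(132369, 68)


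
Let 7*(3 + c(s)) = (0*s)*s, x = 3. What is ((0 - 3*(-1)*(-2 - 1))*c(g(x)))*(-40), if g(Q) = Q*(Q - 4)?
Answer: -1080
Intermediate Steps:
g(Q) = Q*(-4 + Q)
c(s) = -3 (c(s) = -3 + ((0*s)*s)/7 = -3 + (0*s)/7 = -3 + (1/7)*0 = -3 + 0 = -3)
((0 - 3*(-1)*(-2 - 1))*c(g(x)))*(-40) = ((0 - 3*(-1)*(-2 - 1))*(-3))*(-40) = ((0 - (-3)*(-3))*(-3))*(-40) = ((0 - 1*9)*(-3))*(-40) = ((0 - 9)*(-3))*(-40) = -9*(-3)*(-40) = 27*(-40) = -1080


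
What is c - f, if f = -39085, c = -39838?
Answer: -753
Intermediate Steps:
c - f = -39838 - 1*(-39085) = -39838 + 39085 = -753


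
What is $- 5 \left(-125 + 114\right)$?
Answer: $55$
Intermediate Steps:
$- 5 \left(-125 + 114\right) = \left(-5\right) \left(-11\right) = 55$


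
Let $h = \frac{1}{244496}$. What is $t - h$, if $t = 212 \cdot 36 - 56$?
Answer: $\frac{1852301695}{244496} \approx 7576.0$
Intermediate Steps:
$t = 7576$ ($t = 7632 - 56 = 7576$)
$h = \frac{1}{244496} \approx 4.09 \cdot 10^{-6}$
$t - h = 7576 - \frac{1}{244496} = \frac{1852301695}{244496}$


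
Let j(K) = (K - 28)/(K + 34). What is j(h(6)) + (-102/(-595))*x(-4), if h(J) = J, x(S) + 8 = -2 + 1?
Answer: -293/140 ≈ -2.0929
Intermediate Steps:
x(S) = -9 (x(S) = -8 + (-2 + 1) = -8 - 1 = -9)
j(K) = (-28 + K)/(34 + K)
j(h(6)) + (-102/(-595))*x(-4) = (-28 + 6)/(34 + 6) - 102/(-595)*(-9) = -22/40 - 102*(-1/595)*(-9) = (1/40)*(-22) + (6/35)*(-9) = -11/20 - 54/35 = -293/140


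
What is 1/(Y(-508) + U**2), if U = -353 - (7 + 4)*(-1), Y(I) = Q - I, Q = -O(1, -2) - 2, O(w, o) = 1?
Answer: 1/117469 ≈ 8.5129e-6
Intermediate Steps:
Q = -3 (Q = -1*1 - 2 = -1 - 2 = -3)
Y(I) = -3 - I
U = -342 (U = -353 - 11*(-1) = -353 - 1*(-11) = -353 + 11 = -342)
1/(Y(-508) + U**2) = 1/((-3 - 1*(-508)) + (-342)**2) = 1/((-3 + 508) + 116964) = 1/(505 + 116964) = 1/117469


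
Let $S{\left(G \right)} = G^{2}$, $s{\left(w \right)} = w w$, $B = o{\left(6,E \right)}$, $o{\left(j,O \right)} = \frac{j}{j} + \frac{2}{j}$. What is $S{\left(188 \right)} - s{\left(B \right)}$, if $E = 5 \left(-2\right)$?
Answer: $\frac{318080}{9} \approx 35342.0$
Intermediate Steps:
$E = -10$
$o{\left(j,O \right)} = 1 + \frac{2}{j}$
$B = \frac{4}{3}$ ($B = \frac{2 + 6}{6} = \frac{1}{6} \cdot 8 = \frac{4}{3} \approx 1.3333$)
$s{\left(w \right)} = w^{2}$
$S{\left(188 \right)} - s{\left(B \right)} = 188^{2} - \left(\frac{4}{3}\right)^{2} = 35344 - \frac{16}{9} = \frac{318080}{9}$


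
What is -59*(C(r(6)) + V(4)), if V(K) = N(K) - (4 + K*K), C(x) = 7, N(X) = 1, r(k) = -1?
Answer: 708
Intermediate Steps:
V(K) = -3 - K² (V(K) = 1 - (4 + K*K) = 1 - (4 + K²) = 1 + (-4 - K²) = -3 - K²)
-59*(C(r(6)) + V(4)) = -59*(7 + (-3 - 1*4²)) = -59*(7 + (-3 - 1*16)) = -59*(7 + (-3 - 16)) = -59*(7 - 19) = -59*(-12) = 708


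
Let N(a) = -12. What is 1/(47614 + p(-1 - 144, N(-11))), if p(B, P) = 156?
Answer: 1/47770 ≈ 2.0934e-5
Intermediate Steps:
1/(47614 + p(-1 - 144, N(-11))) = 1/(47614 + 156) = 1/47770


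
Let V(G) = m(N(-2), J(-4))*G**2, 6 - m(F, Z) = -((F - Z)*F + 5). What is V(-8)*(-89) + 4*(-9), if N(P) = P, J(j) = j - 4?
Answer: 5660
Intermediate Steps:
J(j) = -4 + j
m(F, Z) = 11 + F*(F - Z) (m(F, Z) = 6 - (-1)*((F - Z)*F + 5) = 6 - (-1)*(F*(F - Z) + 5) = 6 - (-1)*(5 + F*(F - Z)) = 6 - (-5 - F*(F - Z)) = 6 + (5 + F*(F - Z)) = 11 + F*(F - Z))
V(G) = -G**2 (V(G) = (11 + (-2)**2 - 1*(-2)*(-4 - 4))*G**2 = (11 + 4 - 1*(-2)*(-8))*G**2 = (11 + 4 - 16)*G**2 = -G**2)
V(-8)*(-89) + 4*(-9) = -1*(-8)**2*(-89) + 4*(-9) = -1*64*(-89) - 36 = -64*(-89) - 36 = 5696 - 36 = 5660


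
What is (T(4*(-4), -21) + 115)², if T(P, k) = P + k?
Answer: 6084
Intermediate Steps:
(T(4*(-4), -21) + 115)² = ((4*(-4) - 21) + 115)² = ((-16 - 21) + 115)² = (-37 + 115)² = 78² = 6084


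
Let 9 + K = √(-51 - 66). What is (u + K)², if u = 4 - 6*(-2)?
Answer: -68 + 42*I*√13 ≈ -68.0 + 151.43*I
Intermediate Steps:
u = 16 (u = 4 + 12 = 16)
K = -9 + 3*I*√13 (K = -9 + √(-51 - 66) = -9 + √(-117) = -9 + 3*I*√13 ≈ -9.0 + 10.817*I)
(u + K)² = (16 + (-9 + 3*I*√13))² = (7 + 3*I*√13)²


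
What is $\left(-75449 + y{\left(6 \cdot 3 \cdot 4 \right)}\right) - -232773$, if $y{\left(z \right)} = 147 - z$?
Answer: $157399$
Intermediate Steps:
$\left(-75449 + y{\left(6 \cdot 3 \cdot 4 \right)}\right) - -232773 = \left(-75449 + \left(147 - 6 \cdot 3 \cdot 4\right)\right) - -232773 = \left(-75449 + \left(147 - 6 \cdot 12\right)\right) + 232773 = \left(-75449 + \left(147 - 72\right)\right) + 232773 = \left(-75449 + 75\right) + 232773 = -75374 + 232773 = 157399$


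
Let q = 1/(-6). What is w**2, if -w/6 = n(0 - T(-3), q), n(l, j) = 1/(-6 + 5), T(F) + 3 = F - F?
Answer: 36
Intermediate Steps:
T(F) = -3 (T(F) = -3 + (F - F) = -3 + 0 = -3)
q = -1/6 ≈ -0.16667
n(l, j) = -1 (n(l, j) = 1/(-1) = -1)
w = 6 (w = -6*(-1) = 6)
w**2 = 6**2 = 36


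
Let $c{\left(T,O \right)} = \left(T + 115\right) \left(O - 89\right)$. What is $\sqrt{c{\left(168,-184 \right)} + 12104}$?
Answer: $i \sqrt{65155} \approx 255.25 i$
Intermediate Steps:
$c{\left(T,O \right)} = \left(-89 + O\right) \left(115 + T\right)$ ($c{\left(T,O \right)} = \left(115 + T\right) \left(-89 + O\right) = \left(-89 + O\right) \left(115 + T\right)$)
$\sqrt{c{\left(168,-184 \right)} + 12104} = \sqrt{\left(-10235 - 14952 + 115 \left(-184\right) - 30912\right) + 12104} = \sqrt{\left(-10235 - 14952 - 21160 - 30912\right) + 12104} = \sqrt{-77259 + 12104} = \sqrt{-65155} = i \sqrt{65155}$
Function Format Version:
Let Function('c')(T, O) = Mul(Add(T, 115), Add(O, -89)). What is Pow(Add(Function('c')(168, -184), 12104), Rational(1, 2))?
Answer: Mul(I, Pow(65155, Rational(1, 2))) ≈ Mul(255.25, I)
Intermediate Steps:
Function('c')(T, O) = Mul(Add(-89, O), Add(115, T)) (Function('c')(T, O) = Mul(Add(115, T), Add(-89, O)) = Mul(Add(-89, O), Add(115, T)))
Pow(Add(Function('c')(168, -184), 12104), Rational(1, 2)) = Pow(Add(Add(-10235, Mul(-89, 168), Mul(115, -184), Mul(-184, 168)), 12104), Rational(1, 2)) = Pow(Add(Add(-10235, -14952, -21160, -30912), 12104), Rational(1, 2)) = Pow(Add(-77259, 12104), Rational(1, 2)) = Pow(-65155, Rational(1, 2)) = Mul(I, Pow(65155, Rational(1, 2)))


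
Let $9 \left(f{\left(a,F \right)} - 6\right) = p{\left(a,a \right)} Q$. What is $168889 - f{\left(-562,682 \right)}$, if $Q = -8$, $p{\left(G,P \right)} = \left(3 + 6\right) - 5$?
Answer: $\frac{1519979}{9} \approx 1.6889 \cdot 10^{5}$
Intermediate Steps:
$p{\left(G,P \right)} = 4$ ($p{\left(G,P \right)} = 9 - 5 = 4$)
$f{\left(a,F \right)} = \frac{22}{9}$ ($f{\left(a,F \right)} = 6 + \frac{4 \left(-8\right)}{9} = 6 + \frac{1}{9} \left(-32\right) = 6 - \frac{32}{9} = \frac{22}{9}$)
$168889 - f{\left(-562,682 \right)} = 168889 - \frac{22}{9} = \frac{1519979}{9}$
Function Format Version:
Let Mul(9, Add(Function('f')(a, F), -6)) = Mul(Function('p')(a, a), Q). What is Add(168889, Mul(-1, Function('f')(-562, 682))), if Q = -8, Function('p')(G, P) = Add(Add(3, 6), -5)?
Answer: Rational(1519979, 9) ≈ 1.6889e+5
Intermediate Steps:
Function('p')(G, P) = 4 (Function('p')(G, P) = Add(9, -5) = 4)
Function('f')(a, F) = Rational(22, 9) (Function('f')(a, F) = Add(6, Mul(Rational(1, 9), Mul(4, -8))) = Add(6, Mul(Rational(1, 9), -32)) = Add(6, Rational(-32, 9)) = Rational(22, 9))
Add(168889, Mul(-1, Function('f')(-562, 682))) = Add(168889, Mul(-1, Rational(22, 9))) = Add(168889, Rational(-22, 9)) = Rational(1519979, 9)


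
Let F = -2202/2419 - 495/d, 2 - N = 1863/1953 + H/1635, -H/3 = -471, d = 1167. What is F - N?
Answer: -168745732373/111286300615 ≈ -1.5163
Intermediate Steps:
H = 1413 (H = -3*(-471) = 1413)
N = 21508/118265 (N = 2 - (1863/1953 + 1413/1635) = 2 - (1863*(1/1953) + 1413*(1/1635)) = 2 - (207/217 + 471/545) = 2 - 1*215022/118265 = 2 - 215022/118265 = 21508/118265 ≈ 0.18186)
F = -1255713/940991 (F = -2202/2419 - 495/1167 = -2202*1/2419 - 495*1/1167 = -2202/2419 - 165/389 = -1255713/940991 ≈ -1.3345)
F - N = -1255713/940991 - 1*21508/118265 = -1255713/940991 - 21508/118265 = -168745732373/111286300615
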